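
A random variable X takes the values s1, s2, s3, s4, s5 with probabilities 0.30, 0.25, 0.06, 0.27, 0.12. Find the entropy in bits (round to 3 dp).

2.142 bits

H = −Σ pᵢ log₂ pᵢ.
−0.30·log₂(0.30) = 0.5211
−0.25·log₂(0.25) = 0.5000
−0.06·log₂(0.06) = 0.2435
−0.27·log₂(0.27) = 0.5100
−0.12·log₂(0.12) = 0.3671
Sum ≈ 2.1417 → 2.142 bits.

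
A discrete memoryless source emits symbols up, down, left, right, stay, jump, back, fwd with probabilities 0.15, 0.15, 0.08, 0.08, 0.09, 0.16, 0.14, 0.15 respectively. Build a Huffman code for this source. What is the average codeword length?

Repeatedly combine the two least-probable nodes; the expected code length is the sum of the merged weights.
merge 2/25 + 2/25 → 4/25
merge 9/100 + 7/50 → 23/100
merge 3/20 + 3/20 → 3/10
merge 3/20 + 4/25 → 31/100
merge 4/25 + 23/100 → 39/100
merge 3/10 + 31/100 → 61/100
merge 39/100 + 61/100 → 1
L = 4/25 + 23/100 + 3/10 + 31/100 + 39/100 + 61/100 + 1 = 3 bits/symbol.

3 bits/symbol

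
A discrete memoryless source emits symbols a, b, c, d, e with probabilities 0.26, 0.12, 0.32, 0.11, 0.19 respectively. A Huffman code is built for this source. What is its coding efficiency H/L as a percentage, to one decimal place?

Entropy H = −Σ p log₂ p ≈ 2.2039 bits.
Huffman merges: 11/100+3/25→23/100; 19/100+23/100→21/50; 13/50+8/25→29/50; 21/50+29/50→1. L = 223/100 ≈ 2.2300.
Efficiency = H/L = 2.2039/2.2300 = 98.8%.

98.8%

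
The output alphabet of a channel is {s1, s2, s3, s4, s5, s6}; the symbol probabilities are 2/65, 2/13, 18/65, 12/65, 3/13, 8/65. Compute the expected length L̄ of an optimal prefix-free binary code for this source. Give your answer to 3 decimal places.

2.462 bits/symbol

Repeatedly combine the two least-probable nodes; the expected code length is the sum of the merged weights.
merge 2/65 + 8/65 → 2/13
merge 2/13 + 2/13 → 4/13
merge 12/65 + 3/13 → 27/65
merge 18/65 + 4/13 → 38/65
merge 27/65 + 38/65 → 1
L = 2/13 + 4/13 + 27/65 + 38/65 + 1 = 32/13 ≈ 2.462 bits/symbol.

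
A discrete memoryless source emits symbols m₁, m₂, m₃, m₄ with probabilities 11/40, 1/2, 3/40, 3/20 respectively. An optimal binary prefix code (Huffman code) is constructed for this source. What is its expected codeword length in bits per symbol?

1.725 bits/symbol

Repeatedly combine the two least-probable nodes; the expected code length is the sum of the merged weights.
merge 3/40 + 3/20 → 9/40
merge 9/40 + 11/40 → 1/2
merge 1/2 + 1/2 → 1
L = 9/40 + 1/2 + 1 = 69/40 = 1.725 bits/symbol.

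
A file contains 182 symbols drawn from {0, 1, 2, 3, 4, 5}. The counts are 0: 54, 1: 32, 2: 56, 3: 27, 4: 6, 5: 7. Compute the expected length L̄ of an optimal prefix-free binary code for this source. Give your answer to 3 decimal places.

Probabilities are the counts divided by 182.
Repeatedly combine the two least-probable nodes; the expected code length is the sum of the merged weights.
merge 3/91 + 1/26 → 1/14
merge 1/14 + 27/182 → 20/91
merge 16/91 + 20/91 → 36/91
merge 27/91 + 4/13 → 55/91
merge 36/91 + 55/91 → 1
L = 1/14 + 20/91 + 36/91 + 55/91 + 1 = 417/182 ≈ 2.291 bits/symbol.

2.291 bits/symbol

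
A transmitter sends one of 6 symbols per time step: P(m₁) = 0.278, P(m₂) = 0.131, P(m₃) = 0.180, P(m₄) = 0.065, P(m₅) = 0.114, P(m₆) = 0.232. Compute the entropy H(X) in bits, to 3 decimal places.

2.445 bits

H = −Σ pᵢ log₂ pᵢ.
−0.278·log₂(0.278) = 0.5134
−0.131·log₂(0.131) = 0.3841
−0.180·log₂(0.180) = 0.4453
−0.065·log₂(0.065) = 0.2563
−0.114·log₂(0.114) = 0.3571
−0.232·log₂(0.232) = 0.4890
Sum ≈ 2.4454 → 2.445 bits.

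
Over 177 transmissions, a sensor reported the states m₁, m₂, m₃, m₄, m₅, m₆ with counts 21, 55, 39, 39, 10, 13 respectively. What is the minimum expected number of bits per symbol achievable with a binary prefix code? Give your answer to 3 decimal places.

2.379 bits/symbol

Probabilities are the counts divided by 177.
Repeatedly combine the two least-probable nodes; the expected code length is the sum of the merged weights.
merge 10/177 + 13/177 → 23/177
merge 7/59 + 23/177 → 44/177
merge 13/59 + 13/59 → 26/59
merge 44/177 + 55/177 → 33/59
merge 26/59 + 33/59 → 1
L = 23/177 + 44/177 + 26/59 + 33/59 + 1 = 421/177 ≈ 2.379 bits/symbol.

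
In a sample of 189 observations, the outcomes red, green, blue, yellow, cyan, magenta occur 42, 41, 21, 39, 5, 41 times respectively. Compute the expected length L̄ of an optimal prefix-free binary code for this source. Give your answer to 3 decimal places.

Probabilities are the counts divided by 189.
Repeatedly combine the two least-probable nodes; the expected code length is the sum of the merged weights.
merge 5/189 + 1/9 → 26/189
merge 26/189 + 13/63 → 65/189
merge 41/189 + 41/189 → 82/189
merge 2/9 + 65/189 → 107/189
merge 82/189 + 107/189 → 1
L = 26/189 + 65/189 + 82/189 + 107/189 + 1 = 67/27 ≈ 2.481 bits/symbol.

2.481 bits/symbol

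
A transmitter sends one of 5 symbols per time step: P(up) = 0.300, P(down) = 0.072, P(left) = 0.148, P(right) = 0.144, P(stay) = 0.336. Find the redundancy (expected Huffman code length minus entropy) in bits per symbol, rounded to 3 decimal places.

Entropy H = −Σ p log₂ p ≈ 2.1336 bits.
Huffman merges: 9/125+18/125→27/125; 37/250+27/125→91/250; 3/10+42/125→159/250; 91/250+159/250→1. L = 277/125 ≈ 2.2160.
L − H = 2.2160 − 2.1336 = 0.082 bits.

0.082 bits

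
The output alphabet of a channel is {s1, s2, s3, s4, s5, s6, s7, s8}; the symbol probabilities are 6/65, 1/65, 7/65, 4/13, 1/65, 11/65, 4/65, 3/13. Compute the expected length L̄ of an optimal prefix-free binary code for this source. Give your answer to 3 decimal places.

2.585 bits/symbol

Repeatedly combine the two least-probable nodes; the expected code length is the sum of the merged weights.
merge 1/65 + 1/65 → 2/65
merge 2/65 + 4/65 → 6/65
merge 6/65 + 6/65 → 12/65
merge 7/65 + 11/65 → 18/65
merge 12/65 + 3/13 → 27/65
merge 18/65 + 4/13 → 38/65
merge 27/65 + 38/65 → 1
L = 2/65 + 6/65 + 12/65 + 18/65 + 27/65 + 38/65 + 1 = 168/65 ≈ 2.585 bits/symbol.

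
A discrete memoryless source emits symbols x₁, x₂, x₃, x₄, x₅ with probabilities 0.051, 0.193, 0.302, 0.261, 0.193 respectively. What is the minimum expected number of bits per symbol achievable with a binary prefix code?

Repeatedly combine the two least-probable nodes; the expected code length is the sum of the merged weights.
merge 51/1000 + 193/1000 → 61/250
merge 193/1000 + 61/250 → 437/1000
merge 261/1000 + 151/500 → 563/1000
merge 437/1000 + 563/1000 → 1
L = 61/250 + 437/1000 + 563/1000 + 1 = 561/250 = 2.244 bits/symbol.

2.244 bits/symbol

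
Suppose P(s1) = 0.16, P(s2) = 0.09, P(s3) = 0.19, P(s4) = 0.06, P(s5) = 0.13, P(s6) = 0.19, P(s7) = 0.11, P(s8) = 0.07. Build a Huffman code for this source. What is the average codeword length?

Repeatedly combine the two least-probable nodes; the expected code length is the sum of the merged weights.
merge 3/50 + 7/100 → 13/100
merge 9/100 + 11/100 → 1/5
merge 13/100 + 13/100 → 13/50
merge 4/25 + 19/100 → 7/20
merge 19/100 + 1/5 → 39/100
merge 13/50 + 7/20 → 61/100
merge 39/100 + 61/100 → 1
L = 13/100 + 1/5 + 13/50 + 7/20 + 39/100 + 61/100 + 1 = 147/50 = 2.94 bits/symbol.

2.94 bits/symbol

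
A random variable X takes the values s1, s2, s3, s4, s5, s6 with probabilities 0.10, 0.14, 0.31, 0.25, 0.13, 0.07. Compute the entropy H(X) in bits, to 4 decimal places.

H = −Σ pᵢ log₂ pᵢ.
−0.10·log₂(0.10) = 0.3322
−0.14·log₂(0.14) = 0.3971
−0.31·log₂(0.31) = 0.5238
−0.25·log₂(0.25) = 0.5000
−0.13·log₂(0.13) = 0.3826
−0.07·log₂(0.07) = 0.2686
Sum ≈ 2.4043 → 2.4043 bits.

2.4043 bits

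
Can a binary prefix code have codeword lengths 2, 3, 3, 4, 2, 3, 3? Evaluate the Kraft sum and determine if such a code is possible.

With common denominator 2^4 = 16: Σ 2^(−ℓᵢ) = 4/16 + 2/16 + 2/16 + 1/16 + 4/16 + 2/16 + 2/16 = 17/16 = 1.0625.
Kraft's inequality requires Σ ≤ 1; here Σ = 1.0625 > 1, so no such prefix code exists.

1.0625; no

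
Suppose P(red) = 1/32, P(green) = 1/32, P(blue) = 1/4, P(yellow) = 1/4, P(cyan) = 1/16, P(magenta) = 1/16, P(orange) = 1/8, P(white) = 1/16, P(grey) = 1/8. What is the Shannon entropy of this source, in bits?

Each probability is a power of 1/2, so log₂(1/p) is an integer.
H = Σ p·log₂(1/p) = 1/32·5 + 1/32·5 + 1/4·2 + 1/4·2 + 1/16·4 + 1/16·4 + 1/8·3 + 1/16·4 + 1/8·3 = 2.8125 bits.

2.8125 bits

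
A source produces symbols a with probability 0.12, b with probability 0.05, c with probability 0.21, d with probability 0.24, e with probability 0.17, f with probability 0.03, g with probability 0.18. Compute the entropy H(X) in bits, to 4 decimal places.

H = −Σ pᵢ log₂ pᵢ.
−0.12·log₂(0.12) = 0.3671
−0.05·log₂(0.05) = 0.2161
−0.21·log₂(0.21) = 0.4728
−0.24·log₂(0.24) = 0.4941
−0.17·log₂(0.17) = 0.4346
−0.03·log₂(0.03) = 0.1518
−0.18·log₂(0.18) = 0.4453
Sum ≈ 2.5818 → 2.5818 bits.

2.5818 bits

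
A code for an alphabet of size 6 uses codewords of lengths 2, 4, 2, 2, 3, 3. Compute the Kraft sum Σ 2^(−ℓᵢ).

1.0625

With common denominator 2^4 = 16: Σ 2^(−ℓᵢ) = 4/16 + 1/16 + 4/16 + 4/16 + 2/16 + 2/16 = 17/16 = 1.0625.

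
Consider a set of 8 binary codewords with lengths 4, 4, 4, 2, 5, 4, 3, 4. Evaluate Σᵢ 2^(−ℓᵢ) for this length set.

With common denominator 2^5 = 32: Σ 2^(−ℓᵢ) = 2/32 + 2/32 + 2/32 + 8/32 + 1/32 + 2/32 + 4/32 + 2/32 = 23/32 = 0.71875.

0.71875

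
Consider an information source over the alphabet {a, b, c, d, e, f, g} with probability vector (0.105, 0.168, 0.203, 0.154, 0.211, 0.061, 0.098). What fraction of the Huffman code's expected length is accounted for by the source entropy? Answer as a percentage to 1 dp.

98.5%

Entropy H = −Σ p log₂ p ≈ 2.7046 bits.
Huffman merges: 61/1000+49/500→159/1000; 21/200+77/500→259/1000; 159/1000+21/125→327/1000; 203/1000+211/1000→207/500; 259/1000+327/1000→293/500; 207/500+293/500→1. L = 549/200 ≈ 2.7450.
Efficiency = H/L = 2.7046/2.7450 = 98.5%.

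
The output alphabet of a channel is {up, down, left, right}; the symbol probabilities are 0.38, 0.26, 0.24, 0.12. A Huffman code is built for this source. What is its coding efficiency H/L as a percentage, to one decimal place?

95.8%

Entropy H = −Σ p log₂ p ≈ 1.8969 bits.
Huffman merges: 3/25+6/25→9/25; 13/50+9/25→31/50; 19/50+31/50→1. L = 99/50 ≈ 1.9800.
Efficiency = H/L = 1.8969/1.9800 = 95.8%.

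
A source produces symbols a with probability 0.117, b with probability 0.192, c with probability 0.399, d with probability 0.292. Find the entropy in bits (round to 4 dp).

1.8668 bits

H = −Σ pᵢ log₂ pᵢ.
−0.117·log₂(0.117) = 0.3622
−0.192·log₂(0.192) = 0.4571
−0.399·log₂(0.399) = 0.5289
−0.292·log₂(0.292) = 0.5186
Sum ≈ 1.8668 → 1.8668 bits.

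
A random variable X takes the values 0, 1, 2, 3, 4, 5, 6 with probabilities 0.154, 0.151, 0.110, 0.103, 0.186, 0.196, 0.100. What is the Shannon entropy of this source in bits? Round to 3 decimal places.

2.760 bits

H = −Σ pᵢ log₂ pᵢ.
−0.154·log₂(0.154) = 0.4156
−0.151·log₂(0.151) = 0.4118
−0.110·log₂(0.110) = 0.3503
−0.103·log₂(0.103) = 0.3378
−0.186·log₂(0.186) = 0.4514
−0.196·log₂(0.196) = 0.4608
−0.100·log₂(0.100) = 0.3322
Sum ≈ 2.7599 → 2.760 bits.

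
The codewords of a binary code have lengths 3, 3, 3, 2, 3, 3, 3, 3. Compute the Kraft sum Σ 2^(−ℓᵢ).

1.125

With common denominator 2^3 = 8: Σ 2^(−ℓᵢ) = 1/8 + 1/8 + 1/8 + 2/8 + 1/8 + 1/8 + 1/8 + 1/8 = 9/8 = 1.125.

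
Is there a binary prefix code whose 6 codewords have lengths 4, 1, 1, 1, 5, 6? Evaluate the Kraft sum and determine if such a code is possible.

1.609375; no

With common denominator 2^6 = 64: Σ 2^(−ℓᵢ) = 4/64 + 32/64 + 32/64 + 32/64 + 2/64 + 1/64 = 103/64 = 1.609375.
Kraft's inequality requires Σ ≤ 1; here Σ = 1.609375 > 1, so no such prefix code exists.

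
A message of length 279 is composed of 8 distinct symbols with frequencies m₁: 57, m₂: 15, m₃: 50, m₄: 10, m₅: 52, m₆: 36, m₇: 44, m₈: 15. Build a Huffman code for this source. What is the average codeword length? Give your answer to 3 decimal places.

2.842 bits/symbol

Probabilities are the counts divided by 279.
Repeatedly combine the two least-probable nodes; the expected code length is the sum of the merged weights.
merge 10/279 + 5/93 → 25/279
merge 5/93 + 25/279 → 40/279
merge 4/31 + 40/279 → 76/279
merge 44/279 + 50/279 → 94/279
merge 52/279 + 19/93 → 109/279
merge 76/279 + 94/279 → 170/279
merge 109/279 + 170/279 → 1
L = 25/279 + 40/279 + 76/279 + 94/279 + 109/279 + 170/279 + 1 = 793/279 ≈ 2.842 bits/symbol.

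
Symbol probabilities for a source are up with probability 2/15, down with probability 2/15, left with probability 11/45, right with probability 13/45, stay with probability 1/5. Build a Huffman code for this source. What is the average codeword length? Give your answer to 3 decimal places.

Repeatedly combine the two least-probable nodes; the expected code length is the sum of the merged weights.
merge 2/15 + 2/15 → 4/15
merge 1/5 + 11/45 → 4/9
merge 4/15 + 13/45 → 5/9
merge 4/9 + 5/9 → 1
L = 4/15 + 4/9 + 5/9 + 1 = 34/15 ≈ 2.267 bits/symbol.

2.267 bits/symbol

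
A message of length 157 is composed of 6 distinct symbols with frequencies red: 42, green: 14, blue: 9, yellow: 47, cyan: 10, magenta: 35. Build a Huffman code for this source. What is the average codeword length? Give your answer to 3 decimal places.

Probabilities are the counts divided by 157.
Repeatedly combine the two least-probable nodes; the expected code length is the sum of the merged weights.
merge 9/157 + 10/157 → 19/157
merge 14/157 + 19/157 → 33/157
merge 33/157 + 35/157 → 68/157
merge 42/157 + 47/157 → 89/157
merge 68/157 + 89/157 → 1
L = 19/157 + 33/157 + 68/157 + 89/157 + 1 = 366/157 ≈ 2.331 bits/symbol.

2.331 bits/symbol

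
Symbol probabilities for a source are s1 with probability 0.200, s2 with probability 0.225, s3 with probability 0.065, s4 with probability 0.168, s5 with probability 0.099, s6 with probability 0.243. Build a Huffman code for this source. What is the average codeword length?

2.496 bits/symbol

Repeatedly combine the two least-probable nodes; the expected code length is the sum of the merged weights.
merge 13/200 + 99/1000 → 41/250
merge 41/250 + 21/125 → 83/250
merge 1/5 + 9/40 → 17/40
merge 243/1000 + 83/250 → 23/40
merge 17/40 + 23/40 → 1
L = 41/250 + 83/250 + 17/40 + 23/40 + 1 = 312/125 = 2.496 bits/symbol.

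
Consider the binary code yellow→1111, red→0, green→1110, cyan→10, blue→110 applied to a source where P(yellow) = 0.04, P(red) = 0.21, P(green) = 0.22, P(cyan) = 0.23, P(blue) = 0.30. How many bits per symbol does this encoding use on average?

L̄ = Σ pᵢ·ℓᵢ = 0.04·4 + 0.21·1 + 0.22·4 + 0.23·2 + 0.30·3 = 2.61 bits/symbol.

2.61 bits/symbol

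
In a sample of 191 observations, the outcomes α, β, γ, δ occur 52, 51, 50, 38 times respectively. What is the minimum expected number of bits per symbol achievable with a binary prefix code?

Probabilities are the counts divided by 191.
Repeatedly combine the two least-probable nodes; the expected code length is the sum of the merged weights.
merge 38/191 + 50/191 → 88/191
merge 51/191 + 52/191 → 103/191
merge 88/191 + 103/191 → 1
L = 88/191 + 103/191 + 1 = 2 bits/symbol.

2 bits/symbol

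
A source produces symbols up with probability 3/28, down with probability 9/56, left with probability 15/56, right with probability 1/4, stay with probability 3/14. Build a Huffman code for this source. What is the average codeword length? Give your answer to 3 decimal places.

Repeatedly combine the two least-probable nodes; the expected code length is the sum of the merged weights.
merge 3/28 + 9/56 → 15/56
merge 3/14 + 1/4 → 13/28
merge 15/56 + 15/56 → 15/28
merge 13/28 + 15/28 → 1
L = 15/56 + 13/28 + 15/28 + 1 = 127/56 ≈ 2.268 bits/symbol.

2.268 bits/symbol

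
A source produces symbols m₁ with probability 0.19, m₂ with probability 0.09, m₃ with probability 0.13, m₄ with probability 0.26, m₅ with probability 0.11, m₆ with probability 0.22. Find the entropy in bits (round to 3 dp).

H = −Σ pᵢ log₂ pᵢ.
−0.19·log₂(0.19) = 0.4552
−0.09·log₂(0.09) = 0.3127
−0.13·log₂(0.13) = 0.3826
−0.26·log₂(0.26) = 0.5053
−0.11·log₂(0.11) = 0.3503
−0.22·log₂(0.22) = 0.4806
Sum ≈ 2.4867 → 2.487 bits.

2.487 bits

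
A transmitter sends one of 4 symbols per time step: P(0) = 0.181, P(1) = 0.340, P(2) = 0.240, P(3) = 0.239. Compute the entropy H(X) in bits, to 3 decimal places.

H = −Σ pᵢ log₂ pᵢ.
−0.181·log₂(0.181) = 0.4463
−0.340·log₂(0.340) = 0.5292
−0.240·log₂(0.240) = 0.4941
−0.239·log₂(0.239) = 0.4935
Sum ≈ 1.9632 → 1.963 bits.

1.963 bits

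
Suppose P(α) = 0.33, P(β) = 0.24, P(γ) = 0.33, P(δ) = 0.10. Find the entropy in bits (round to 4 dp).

H = −Σ pᵢ log₂ pᵢ.
−0.33·log₂(0.33) = 0.5278
−0.24·log₂(0.24) = 0.4941
−0.33·log₂(0.33) = 0.5278
−0.10·log₂(0.10) = 0.3322
Sum ≈ 1.8820 → 1.8820 bits.

1.8820 bits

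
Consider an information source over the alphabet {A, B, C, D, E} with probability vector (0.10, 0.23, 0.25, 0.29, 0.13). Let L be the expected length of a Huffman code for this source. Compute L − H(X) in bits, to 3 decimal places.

0.010 bits

Entropy H = −Σ p log₂ p ≈ 2.2204 bits.
Huffman merges: 1/10+13/100→23/100; 23/100+23/100→23/50; 1/4+29/100→27/50; 23/50+27/50→1. L = 223/100 ≈ 2.2300.
L − H = 2.2300 − 2.2204 = 0.010 bits.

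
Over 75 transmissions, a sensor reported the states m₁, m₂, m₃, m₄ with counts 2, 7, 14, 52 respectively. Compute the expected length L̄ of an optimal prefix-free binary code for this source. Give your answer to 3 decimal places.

Probabilities are the counts divided by 75.
Repeatedly combine the two least-probable nodes; the expected code length is the sum of the merged weights.
merge 2/75 + 7/75 → 3/25
merge 3/25 + 14/75 → 23/75
merge 23/75 + 52/75 → 1
L = 3/25 + 23/75 + 1 = 107/75 ≈ 1.427 bits/symbol.

1.427 bits/symbol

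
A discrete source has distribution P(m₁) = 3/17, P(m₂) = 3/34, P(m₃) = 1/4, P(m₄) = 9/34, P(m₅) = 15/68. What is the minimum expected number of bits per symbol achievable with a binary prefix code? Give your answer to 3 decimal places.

Repeatedly combine the two least-probable nodes; the expected code length is the sum of the merged weights.
merge 3/34 + 3/17 → 9/34
merge 15/68 + 1/4 → 8/17
merge 9/34 + 9/34 → 9/17
merge 8/17 + 9/17 → 1
L = 9/34 + 8/17 + 9/17 + 1 = 77/34 ≈ 2.265 bits/symbol.

2.265 bits/symbol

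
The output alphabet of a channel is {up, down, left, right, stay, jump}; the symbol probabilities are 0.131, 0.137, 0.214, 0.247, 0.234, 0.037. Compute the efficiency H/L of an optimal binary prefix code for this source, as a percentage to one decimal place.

97.8%

Entropy H = −Σ p log₂ p ≈ 2.4176 bits.
Huffman merges: 37/1000+131/1000→21/125; 137/1000+21/125→61/200; 107/500+117/500→56/125; 247/1000+61/200→69/125; 56/125+69/125→1. L = 2473/1000 ≈ 2.4730.
Efficiency = H/L = 2.4176/2.4730 = 97.8%.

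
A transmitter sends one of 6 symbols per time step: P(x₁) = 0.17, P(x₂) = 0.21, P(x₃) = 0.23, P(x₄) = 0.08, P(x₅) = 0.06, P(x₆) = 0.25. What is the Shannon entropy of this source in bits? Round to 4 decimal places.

2.4301 bits

H = −Σ pᵢ log₂ pᵢ.
−0.17·log₂(0.17) = 0.4346
−0.21·log₂(0.21) = 0.4728
−0.23·log₂(0.23) = 0.4877
−0.08·log₂(0.08) = 0.2915
−0.06·log₂(0.06) = 0.2435
−0.25·log₂(0.25) = 0.5000
Sum ≈ 2.4301 → 2.4301 bits.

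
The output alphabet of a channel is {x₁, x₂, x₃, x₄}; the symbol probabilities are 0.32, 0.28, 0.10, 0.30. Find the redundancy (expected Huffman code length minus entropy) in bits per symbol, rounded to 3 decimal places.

Entropy H = −Σ p log₂ p ≈ 1.8935 bits.
Huffman merges: 1/10+7/25→19/50; 3/10+8/25→31/50; 19/50+31/50→1. L = 2 ≈ 2.0000.
L − H = 2.0000 − 1.8935 = 0.106 bits.

0.106 bits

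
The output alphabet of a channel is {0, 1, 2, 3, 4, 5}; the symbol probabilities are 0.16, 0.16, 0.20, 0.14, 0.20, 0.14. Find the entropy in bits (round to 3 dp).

H = −Σ pᵢ log₂ pᵢ.
−0.16·log₂(0.16) = 0.4230
−0.16·log₂(0.16) = 0.4230
−0.20·log₂(0.20) = 0.4644
−0.14·log₂(0.14) = 0.3971
−0.20·log₂(0.20) = 0.4644
−0.14·log₂(0.14) = 0.3971
Sum ≈ 2.5690 → 2.569 bits.

2.569 bits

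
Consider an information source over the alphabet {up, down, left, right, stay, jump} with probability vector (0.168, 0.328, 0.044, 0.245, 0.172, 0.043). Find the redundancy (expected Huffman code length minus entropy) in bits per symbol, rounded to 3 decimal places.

0.055 bits

Entropy H = −Σ p log₂ p ≈ 2.2873 bits.
Huffman merges: 43/1000+11/250→87/1000; 87/1000+21/125→51/200; 43/250+49/200→417/1000; 51/200+41/125→583/1000; 417/1000+583/1000→1. L = 1171/500 ≈ 2.3420.
L − H = 2.3420 − 2.2873 = 0.055 bits.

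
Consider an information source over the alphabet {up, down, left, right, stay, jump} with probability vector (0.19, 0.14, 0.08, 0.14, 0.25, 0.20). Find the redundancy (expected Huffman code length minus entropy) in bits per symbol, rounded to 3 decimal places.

Entropy H = −Σ p log₂ p ≈ 2.5053 bits.
Huffman merges: 2/25+7/50→11/50; 7/50+19/100→33/100; 1/5+11/50→21/50; 1/4+33/100→29/50; 21/50+29/50→1. L = 51/20 ≈ 2.5500.
L − H = 2.5500 − 2.5053 = 0.045 bits.

0.045 bits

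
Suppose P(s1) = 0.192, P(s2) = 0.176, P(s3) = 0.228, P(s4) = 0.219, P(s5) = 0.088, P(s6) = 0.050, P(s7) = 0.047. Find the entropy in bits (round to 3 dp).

H = −Σ pᵢ log₂ pᵢ.
−0.192·log₂(0.192) = 0.4571
−0.176·log₂(0.176) = 0.4411
−0.228·log₂(0.228) = 0.4863
−0.219·log₂(0.219) = 0.4798
−0.088·log₂(0.088) = 0.3086
−0.050·log₂(0.050) = 0.2161
−0.047·log₂(0.047) = 0.2073
Sum ≈ 2.5963 → 2.596 bits.

2.596 bits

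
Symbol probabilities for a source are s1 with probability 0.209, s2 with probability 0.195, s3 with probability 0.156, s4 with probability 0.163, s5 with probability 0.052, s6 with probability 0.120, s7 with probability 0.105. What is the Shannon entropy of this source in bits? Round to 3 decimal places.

2.707 bits

H = −Σ pᵢ log₂ pᵢ.
−0.209·log₂(0.209) = 0.4720
−0.195·log₂(0.195) = 0.4599
−0.156·log₂(0.156) = 0.4181
−0.163·log₂(0.163) = 0.4266
−0.052·log₂(0.052) = 0.2218
−0.120·log₂(0.120) = 0.3671
−0.105·log₂(0.105) = 0.3414
Sum ≈ 2.7069 → 2.707 bits.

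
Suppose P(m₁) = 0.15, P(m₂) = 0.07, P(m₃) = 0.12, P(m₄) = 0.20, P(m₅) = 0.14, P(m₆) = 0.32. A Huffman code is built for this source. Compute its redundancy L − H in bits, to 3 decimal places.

0.046 bits

Entropy H = −Σ p log₂ p ≈ 2.4337 bits.
Huffman merges: 7/100+3/25→19/100; 7/50+3/20→29/100; 19/100+1/5→39/100; 29/100+8/25→61/100; 39/100+61/100→1. L = 62/25 ≈ 2.4800.
L − H = 2.4800 − 2.4337 = 0.046 bits.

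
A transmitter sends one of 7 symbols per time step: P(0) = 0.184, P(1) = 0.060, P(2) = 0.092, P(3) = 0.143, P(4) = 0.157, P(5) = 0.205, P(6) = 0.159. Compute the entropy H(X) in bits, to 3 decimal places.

H = −Σ pᵢ log₂ pᵢ.
−0.184·log₂(0.184) = 0.4494
−0.060·log₂(0.060) = 0.2435
−0.092·log₂(0.092) = 0.3167
−0.143·log₂(0.143) = 0.4012
−0.157·log₂(0.157) = 0.4194
−0.205·log₂(0.205) = 0.4687
−0.159·log₂(0.159) = 0.4218
Sum ≈ 2.7207 → 2.721 bits.

2.721 bits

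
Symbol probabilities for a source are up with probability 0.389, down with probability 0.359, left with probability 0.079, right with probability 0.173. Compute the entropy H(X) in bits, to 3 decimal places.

H = −Σ pᵢ log₂ pᵢ.
−0.389·log₂(0.389) = 0.5299
−0.359·log₂(0.359) = 0.5306
−0.079·log₂(0.079) = 0.2893
−0.173·log₂(0.173) = 0.4379
Sum ≈ 1.7876 → 1.788 bits.

1.788 bits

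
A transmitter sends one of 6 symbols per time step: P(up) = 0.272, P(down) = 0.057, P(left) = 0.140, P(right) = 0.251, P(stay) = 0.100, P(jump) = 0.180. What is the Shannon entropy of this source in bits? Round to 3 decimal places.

H = −Σ pᵢ log₂ pᵢ.
−0.272·log₂(0.272) = 0.5109
−0.057·log₂(0.057) = 0.2356
−0.140·log₂(0.140) = 0.3971
−0.251·log₂(0.251) = 0.5006
−0.100·log₂(0.100) = 0.3322
−0.180·log₂(0.180) = 0.4453
Sum ≈ 2.4216 → 2.422 bits.

2.422 bits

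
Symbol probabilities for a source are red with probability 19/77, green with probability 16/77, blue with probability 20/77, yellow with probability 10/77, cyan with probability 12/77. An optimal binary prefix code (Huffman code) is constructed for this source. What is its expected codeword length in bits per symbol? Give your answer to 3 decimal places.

2.286 bits/symbol

Repeatedly combine the two least-probable nodes; the expected code length is the sum of the merged weights.
merge 10/77 + 12/77 → 2/7
merge 16/77 + 19/77 → 5/11
merge 20/77 + 2/7 → 6/11
merge 5/11 + 6/11 → 1
L = 2/7 + 5/11 + 6/11 + 1 = 16/7 ≈ 2.286 bits/symbol.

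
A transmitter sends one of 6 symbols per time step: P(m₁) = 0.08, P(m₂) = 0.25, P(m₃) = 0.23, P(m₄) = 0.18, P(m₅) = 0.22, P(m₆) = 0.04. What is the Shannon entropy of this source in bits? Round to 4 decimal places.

2.3908 bits

H = −Σ pᵢ log₂ pᵢ.
−0.08·log₂(0.08) = 0.2915
−0.25·log₂(0.25) = 0.5000
−0.23·log₂(0.23) = 0.4877
−0.18·log₂(0.18) = 0.4453
−0.22·log₂(0.22) = 0.4806
−0.04·log₂(0.04) = 0.1858
Sum ≈ 2.3908 → 2.3908 bits.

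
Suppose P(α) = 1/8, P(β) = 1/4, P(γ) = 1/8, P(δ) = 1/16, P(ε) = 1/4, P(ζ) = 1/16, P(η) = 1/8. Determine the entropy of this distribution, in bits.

2.625 bits

Each probability is a power of 1/2, so log₂(1/p) is an integer.
H = Σ p·log₂(1/p) = 1/8·3 + 1/4·2 + 1/8·3 + 1/16·4 + 1/4·2 + 1/16·4 + 1/8·3 = 2.625 bits.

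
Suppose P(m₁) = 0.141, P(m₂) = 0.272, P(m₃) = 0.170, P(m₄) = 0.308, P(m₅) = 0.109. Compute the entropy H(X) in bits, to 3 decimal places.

2.216 bits

H = −Σ pᵢ log₂ pᵢ.
−0.141·log₂(0.141) = 0.3985
−0.272·log₂(0.272) = 0.5109
−0.170·log₂(0.170) = 0.4346
−0.308·log₂(0.308) = 0.5233
−0.109·log₂(0.109) = 0.3485
Sum ≈ 2.2158 → 2.216 bits.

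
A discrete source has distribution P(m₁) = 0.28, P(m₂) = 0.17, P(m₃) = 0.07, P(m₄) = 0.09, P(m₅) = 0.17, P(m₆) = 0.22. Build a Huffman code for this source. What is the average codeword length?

2.49 bits/symbol

Repeatedly combine the two least-probable nodes; the expected code length is the sum of the merged weights.
merge 7/100 + 9/100 → 4/25
merge 4/25 + 17/100 → 33/100
merge 17/100 + 11/50 → 39/100
merge 7/25 + 33/100 → 61/100
merge 39/100 + 61/100 → 1
L = 4/25 + 33/100 + 39/100 + 61/100 + 1 = 249/100 = 2.49 bits/symbol.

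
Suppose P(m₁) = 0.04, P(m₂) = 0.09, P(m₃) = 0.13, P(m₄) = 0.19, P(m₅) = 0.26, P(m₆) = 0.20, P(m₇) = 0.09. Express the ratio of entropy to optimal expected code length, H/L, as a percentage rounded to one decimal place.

Entropy H = −Σ p log₂ p ≈ 2.6186 bits.
Huffman merges: 1/25+9/100→13/100; 9/100+13/100→11/50; 13/100+19/100→8/25; 1/5+11/50→21/50; 13/50+8/25→29/50; 21/50+29/50→1. L = 267/100 ≈ 2.6700.
Efficiency = H/L = 2.6186/2.6700 = 98.1%.

98.1%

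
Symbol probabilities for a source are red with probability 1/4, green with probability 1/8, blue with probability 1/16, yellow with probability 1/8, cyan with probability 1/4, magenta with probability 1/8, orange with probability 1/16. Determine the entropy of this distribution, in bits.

2.625 bits

Each probability is a power of 1/2, so log₂(1/p) is an integer.
H = Σ p·log₂(1/p) = 1/4·2 + 1/8·3 + 1/16·4 + 1/8·3 + 1/4·2 + 1/8·3 + 1/16·4 = 2.625 bits.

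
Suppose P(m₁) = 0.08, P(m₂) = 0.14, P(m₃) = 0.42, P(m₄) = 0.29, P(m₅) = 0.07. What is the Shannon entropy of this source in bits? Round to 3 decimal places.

H = −Σ pᵢ log₂ pᵢ.
−0.08·log₂(0.08) = 0.2915
−0.14·log₂(0.14) = 0.3971
−0.42·log₂(0.42) = 0.5256
−0.29·log₂(0.29) = 0.5179
−0.07·log₂(0.07) = 0.2686
Sum ≈ 2.0007 → 2.001 bits.

2.001 bits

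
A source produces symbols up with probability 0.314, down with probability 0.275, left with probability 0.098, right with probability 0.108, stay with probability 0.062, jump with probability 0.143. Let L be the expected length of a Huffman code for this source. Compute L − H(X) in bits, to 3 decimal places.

0.049 bits

Entropy H = −Σ p log₂ p ≈ 2.3621 bits.
Huffman merges: 31/500+49/500→4/25; 27/250+143/1000→251/1000; 4/25+251/1000→411/1000; 11/40+157/500→589/1000; 411/1000+589/1000→1. L = 2411/1000 ≈ 2.4110.
L − H = 2.4110 − 2.3621 = 0.049 bits.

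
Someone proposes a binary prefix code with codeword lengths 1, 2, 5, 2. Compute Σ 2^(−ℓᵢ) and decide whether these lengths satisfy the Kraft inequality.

With common denominator 2^5 = 32: Σ 2^(−ℓᵢ) = 16/32 + 8/32 + 1/32 + 8/32 = 33/32 = 1.03125.
Kraft's inequality requires Σ ≤ 1; here Σ = 1.03125 > 1, so no such prefix code exists.

1.03125; no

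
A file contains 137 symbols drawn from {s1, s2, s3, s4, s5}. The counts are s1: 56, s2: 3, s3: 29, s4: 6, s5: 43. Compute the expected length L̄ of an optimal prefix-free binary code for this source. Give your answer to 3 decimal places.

1.934 bits/symbol

Probabilities are the counts divided by 137.
Repeatedly combine the two least-probable nodes; the expected code length is the sum of the merged weights.
merge 3/137 + 6/137 → 9/137
merge 9/137 + 29/137 → 38/137
merge 38/137 + 43/137 → 81/137
merge 56/137 + 81/137 → 1
L = 9/137 + 38/137 + 81/137 + 1 = 265/137 ≈ 1.934 bits/symbol.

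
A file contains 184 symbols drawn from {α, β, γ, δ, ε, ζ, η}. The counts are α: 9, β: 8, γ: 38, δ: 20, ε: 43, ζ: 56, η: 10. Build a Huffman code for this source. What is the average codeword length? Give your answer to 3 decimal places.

2.495 bits/symbol

Probabilities are the counts divided by 184.
Repeatedly combine the two least-probable nodes; the expected code length is the sum of the merged weights.
merge 1/23 + 9/184 → 17/184
merge 5/92 + 17/184 → 27/184
merge 5/46 + 27/184 → 47/184
merge 19/92 + 43/184 → 81/184
merge 47/184 + 7/23 → 103/184
merge 81/184 + 103/184 → 1
L = 17/184 + 27/184 + 47/184 + 81/184 + 103/184 + 1 = 459/184 ≈ 2.495 bits/symbol.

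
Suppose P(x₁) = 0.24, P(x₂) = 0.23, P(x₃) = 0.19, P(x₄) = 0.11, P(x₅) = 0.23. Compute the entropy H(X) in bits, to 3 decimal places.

H = −Σ pᵢ log₂ pᵢ.
−0.24·log₂(0.24) = 0.4941
−0.23·log₂(0.23) = 0.4877
−0.19·log₂(0.19) = 0.4552
−0.11·log₂(0.11) = 0.3503
−0.23·log₂(0.23) = 0.4877
Sum ≈ 2.2750 → 2.275 bits.

2.275 bits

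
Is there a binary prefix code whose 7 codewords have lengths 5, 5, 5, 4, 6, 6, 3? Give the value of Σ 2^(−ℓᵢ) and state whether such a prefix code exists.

With common denominator 2^6 = 64: Σ 2^(−ℓᵢ) = 2/64 + 2/64 + 2/64 + 4/64 + 1/64 + 1/64 + 8/64 = 20/64 = 0.3125.
Kraft's inequality requires Σ ≤ 1; here Σ = 0.3125 ≤ 1, so such a prefix code exists.

0.3125; yes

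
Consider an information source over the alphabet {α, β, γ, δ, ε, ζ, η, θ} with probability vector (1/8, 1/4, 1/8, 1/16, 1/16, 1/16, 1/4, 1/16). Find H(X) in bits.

2.75 bits

Each probability is a power of 1/2, so log₂(1/p) is an integer.
H = Σ p·log₂(1/p) = 1/8·3 + 1/4·2 + 1/8·3 + 1/16·4 + 1/16·4 + 1/16·4 + 1/4·2 + 1/16·4 = 2.75 bits.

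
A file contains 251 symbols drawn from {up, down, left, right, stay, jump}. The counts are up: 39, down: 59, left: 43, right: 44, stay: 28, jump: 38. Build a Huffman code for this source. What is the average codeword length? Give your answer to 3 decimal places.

Probabilities are the counts divided by 251.
Repeatedly combine the two least-probable nodes; the expected code length is the sum of the merged weights.
merge 28/251 + 38/251 → 66/251
merge 39/251 + 43/251 → 82/251
merge 44/251 + 59/251 → 103/251
merge 66/251 + 82/251 → 148/251
merge 103/251 + 148/251 → 1
L = 66/251 + 82/251 + 103/251 + 148/251 + 1 = 650/251 ≈ 2.590 bits/symbol.

2.590 bits/symbol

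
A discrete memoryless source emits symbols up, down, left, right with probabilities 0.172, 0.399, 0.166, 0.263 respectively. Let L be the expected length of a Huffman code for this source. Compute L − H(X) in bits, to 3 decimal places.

0.036 bits

Entropy H = −Σ p log₂ p ≈ 1.9025 bits.
Huffman merges: 83/500+43/250→169/500; 263/1000+169/500→601/1000; 399/1000+601/1000→1. L = 1939/1000 ≈ 1.9390.
L − H = 1.9390 − 1.9025 = 0.036 bits.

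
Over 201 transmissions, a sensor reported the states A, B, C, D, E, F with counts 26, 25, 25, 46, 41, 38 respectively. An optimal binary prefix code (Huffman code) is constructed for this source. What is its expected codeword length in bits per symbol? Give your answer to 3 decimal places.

2.567 bits/symbol

Probabilities are the counts divided by 201.
Repeatedly combine the two least-probable nodes; the expected code length is the sum of the merged weights.
merge 25/201 + 25/201 → 50/201
merge 26/201 + 38/201 → 64/201
merge 41/201 + 46/201 → 29/67
merge 50/201 + 64/201 → 38/67
merge 29/67 + 38/67 → 1
L = 50/201 + 64/201 + 29/67 + 38/67 + 1 = 172/67 ≈ 2.567 bits/symbol.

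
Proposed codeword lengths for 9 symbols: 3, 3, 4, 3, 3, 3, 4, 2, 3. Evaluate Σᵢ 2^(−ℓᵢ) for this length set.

With common denominator 2^4 = 16: Σ 2^(−ℓᵢ) = 2/16 + 2/16 + 1/16 + 2/16 + 2/16 + 2/16 + 1/16 + 4/16 + 2/16 = 18/16 = 1.125.

1.125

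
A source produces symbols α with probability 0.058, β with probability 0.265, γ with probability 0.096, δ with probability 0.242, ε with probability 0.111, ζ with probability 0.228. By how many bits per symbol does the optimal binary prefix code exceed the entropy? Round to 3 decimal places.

Entropy H = −Σ p log₂ p ≈ 2.4042 bits.
Huffman merges: 29/500+12/125→77/500; 111/1000+77/500→53/200; 57/250+121/500→47/100; 53/200+53/200→53/100; 47/100+53/100→1. L = 2419/1000 ≈ 2.4190.
L − H = 2.4190 − 2.4042 = 0.015 bits.

0.015 bits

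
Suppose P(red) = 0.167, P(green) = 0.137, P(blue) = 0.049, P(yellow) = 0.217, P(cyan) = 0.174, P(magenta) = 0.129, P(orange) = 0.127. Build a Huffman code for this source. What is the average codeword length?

Repeatedly combine the two least-probable nodes; the expected code length is the sum of the merged weights.
merge 49/1000 + 127/1000 → 22/125
merge 129/1000 + 137/1000 → 133/500
merge 167/1000 + 87/500 → 341/1000
merge 22/125 + 217/1000 → 393/1000
merge 133/500 + 341/1000 → 607/1000
merge 393/1000 + 607/1000 → 1
L = 22/125 + 133/500 + 341/1000 + 393/1000 + 607/1000 + 1 = 2783/1000 = 2.783 bits/symbol.

2.783 bits/symbol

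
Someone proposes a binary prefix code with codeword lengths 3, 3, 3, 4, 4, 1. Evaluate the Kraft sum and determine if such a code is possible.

With common denominator 2^4 = 16: Σ 2^(−ℓᵢ) = 2/16 + 2/16 + 2/16 + 1/16 + 1/16 + 8/16 = 16/16 = 1.
Kraft's inequality requires Σ ≤ 1; here Σ = 1 ≤ 1, so such a prefix code exists.

1; yes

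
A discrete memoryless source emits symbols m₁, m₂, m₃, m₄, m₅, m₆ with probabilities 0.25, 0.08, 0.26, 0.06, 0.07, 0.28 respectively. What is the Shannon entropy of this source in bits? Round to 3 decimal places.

H = −Σ pᵢ log₂ pᵢ.
−0.25·log₂(0.25) = 0.5000
−0.08·log₂(0.08) = 0.2915
−0.26·log₂(0.26) = 0.5053
−0.06·log₂(0.06) = 0.2435
−0.07·log₂(0.07) = 0.2686
−0.28·log₂(0.28) = 0.5142
Sum ≈ 2.3231 → 2.323 bits.

2.323 bits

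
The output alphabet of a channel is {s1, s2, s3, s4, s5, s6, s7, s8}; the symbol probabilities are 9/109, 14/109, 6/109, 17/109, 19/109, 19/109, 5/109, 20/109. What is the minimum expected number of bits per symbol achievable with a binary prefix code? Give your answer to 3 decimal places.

Repeatedly combine the two least-probable nodes; the expected code length is the sum of the merged weights.
merge 5/109 + 6/109 → 11/109
merge 9/109 + 11/109 → 20/109
merge 14/109 + 17/109 → 31/109
merge 19/109 + 19/109 → 38/109
merge 20/109 + 20/109 → 40/109
merge 31/109 + 38/109 → 69/109
merge 40/109 + 69/109 → 1
L = 11/109 + 20/109 + 31/109 + 38/109 + 40/109 + 69/109 + 1 = 318/109 ≈ 2.917 bits/symbol.

2.917 bits/symbol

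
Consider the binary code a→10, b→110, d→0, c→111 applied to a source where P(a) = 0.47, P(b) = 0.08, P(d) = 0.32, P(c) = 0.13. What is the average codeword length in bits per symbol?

L̄ = Σ pᵢ·ℓᵢ = 0.47·2 + 0.08·3 + 0.32·1 + 0.13·3 = 1.89 bits/symbol.

1.89 bits/symbol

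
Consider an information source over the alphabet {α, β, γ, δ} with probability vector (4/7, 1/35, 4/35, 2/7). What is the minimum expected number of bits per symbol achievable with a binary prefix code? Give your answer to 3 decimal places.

1.571 bits/symbol

Repeatedly combine the two least-probable nodes; the expected code length is the sum of the merged weights.
merge 1/35 + 4/35 → 1/7
merge 1/7 + 2/7 → 3/7
merge 3/7 + 4/7 → 1
L = 1/7 + 3/7 + 1 = 11/7 ≈ 1.571 bits/symbol.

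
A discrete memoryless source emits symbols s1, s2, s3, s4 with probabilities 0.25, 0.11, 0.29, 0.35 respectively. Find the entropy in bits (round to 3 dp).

H = −Σ pᵢ log₂ pᵢ.
−0.25·log₂(0.25) = 0.5000
−0.11·log₂(0.11) = 0.3503
−0.29·log₂(0.29) = 0.5179
−0.35·log₂(0.35) = 0.5301
Sum ≈ 1.8983 → 1.898 bits.

1.898 bits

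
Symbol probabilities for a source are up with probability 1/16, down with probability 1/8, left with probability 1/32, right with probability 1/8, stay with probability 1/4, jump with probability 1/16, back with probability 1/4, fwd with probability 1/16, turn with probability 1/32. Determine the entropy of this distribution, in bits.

Each probability is a power of 1/2, so log₂(1/p) is an integer.
H = Σ p·log₂(1/p) = 1/16·4 + 1/8·3 + 1/32·5 + 1/8·3 + 1/4·2 + 1/16·4 + 1/4·2 + 1/16·4 + 1/32·5 = 2.8125 bits.

2.8125 bits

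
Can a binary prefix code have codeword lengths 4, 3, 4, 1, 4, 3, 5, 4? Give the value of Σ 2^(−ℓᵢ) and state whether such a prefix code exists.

With common denominator 2^5 = 32: Σ 2^(−ℓᵢ) = 2/32 + 4/32 + 2/32 + 16/32 + 2/32 + 4/32 + 1/32 + 2/32 = 33/32 = 1.03125.
Kraft's inequality requires Σ ≤ 1; here Σ = 1.03125 > 1, so no such prefix code exists.

1.03125; no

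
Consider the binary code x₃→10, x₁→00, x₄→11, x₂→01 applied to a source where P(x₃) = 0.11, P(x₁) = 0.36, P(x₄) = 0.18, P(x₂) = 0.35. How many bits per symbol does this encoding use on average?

2 bits/symbol

L̄ = Σ pᵢ·ℓᵢ = 0.11·2 + 0.36·2 + 0.18·2 + 0.35·2 = 2 bits/symbol.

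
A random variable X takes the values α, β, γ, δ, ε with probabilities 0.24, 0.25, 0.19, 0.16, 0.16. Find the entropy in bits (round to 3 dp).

2.295 bits

H = −Σ pᵢ log₂ pᵢ.
−0.24·log₂(0.24) = 0.4941
−0.25·log₂(0.25) = 0.5000
−0.19·log₂(0.19) = 0.4552
−0.16·log₂(0.16) = 0.4230
−0.16·log₂(0.16) = 0.4230
Sum ≈ 2.2954 → 2.295 bits.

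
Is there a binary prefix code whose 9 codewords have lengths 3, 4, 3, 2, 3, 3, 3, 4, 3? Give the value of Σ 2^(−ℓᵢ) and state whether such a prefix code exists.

1.125; no

With common denominator 2^4 = 16: Σ 2^(−ℓᵢ) = 2/16 + 1/16 + 2/16 + 4/16 + 2/16 + 2/16 + 2/16 + 1/16 + 2/16 = 18/16 = 1.125.
Kraft's inequality requires Σ ≤ 1; here Σ = 1.125 > 1, so no such prefix code exists.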